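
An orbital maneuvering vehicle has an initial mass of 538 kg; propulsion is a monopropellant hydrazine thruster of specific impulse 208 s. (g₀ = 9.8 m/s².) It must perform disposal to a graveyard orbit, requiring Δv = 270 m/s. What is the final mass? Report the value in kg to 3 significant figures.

final mass ≈ 471 kg

v_e = Isp · g₀ = 208 × 9.8 = 2038.4 m/s.
m₀/m_f = exp(Δv / v_e) = exp(270 / 2038.4) = exp(0.1325) = 1.1416.
m_f = m₀ / 1.1416 = 538 / 1.1416 = 471.268 kg.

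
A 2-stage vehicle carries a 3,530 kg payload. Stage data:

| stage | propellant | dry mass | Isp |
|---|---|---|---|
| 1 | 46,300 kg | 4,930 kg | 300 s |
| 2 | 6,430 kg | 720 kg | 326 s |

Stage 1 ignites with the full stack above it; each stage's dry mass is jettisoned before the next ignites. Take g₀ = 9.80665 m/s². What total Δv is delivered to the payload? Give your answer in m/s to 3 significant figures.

Ignition mass of stage 1 = 46,300+4,930 + 6,430+720 + 3,530 = 61,910 kg.
Stage 1: m₀ = 61,910 kg, m_f = 61,910 − 46,300 = 15,610 kg; Δv = 300×9.80665×ln(3.966) = 2942.0×1.3778 ≈ 4053 m/s.
Stage 2: m₀ = 10,680 kg, m_f = 10,680 − 6,430 = 4,250 kg; Δv = 326×9.80665×ln(2.513) = 3197.0×0.9215 ≈ 2946 m/s.
Total Δv = 4053 + 2946 = 6999 m/s.

Δv ≈ 7000 m/s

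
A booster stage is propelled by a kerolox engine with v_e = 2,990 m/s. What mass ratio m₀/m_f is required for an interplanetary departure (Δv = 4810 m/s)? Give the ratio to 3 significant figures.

m₀/m_f = exp(Δv / v_e) = exp(4810 / 2990.0) = exp(1.6087) = 4.9963.

mass ratio ≈ 5.00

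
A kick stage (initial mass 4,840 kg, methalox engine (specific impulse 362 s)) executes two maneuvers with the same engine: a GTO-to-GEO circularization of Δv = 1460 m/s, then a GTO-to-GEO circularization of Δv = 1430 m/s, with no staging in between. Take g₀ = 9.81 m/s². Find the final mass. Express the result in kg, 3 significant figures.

final mass ≈ 2140 kg

v_e = Isp · g₀ = 362 × 9.81 = 3551.2 m/s.
After the first burn: m = 4840 × exp(−1460/3551.2) = 4840 × 0.66290 = 3,208.44 kg.
After the second burn: m = 3,208.44 × exp(−1430/3551.2) = 3,208.44 × 0.66853 = 2,144.94 kg.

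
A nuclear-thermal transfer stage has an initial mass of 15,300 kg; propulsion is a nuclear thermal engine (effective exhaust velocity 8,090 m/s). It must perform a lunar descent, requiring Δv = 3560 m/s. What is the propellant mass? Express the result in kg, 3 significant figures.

Using Δv = v_e ln(m₀/m_f): m₀/m_f = exp(Δv / v_e) = exp(3560 / 8090.0) = exp(0.4400) = 1.5528.
m_f = 15,300 / 1.5528 = 9,853.17 kg, so propellant = m₀ − m_f = 15,300 − 9,853.17 = 5,446.83 kg.

propellant mass ≈ 5450 kg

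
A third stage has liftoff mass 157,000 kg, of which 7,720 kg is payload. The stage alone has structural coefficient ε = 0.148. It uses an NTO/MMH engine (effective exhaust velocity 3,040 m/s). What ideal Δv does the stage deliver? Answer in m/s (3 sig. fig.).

Δv ≈ 5050 m/s

Stage wet mass = m₀ − payload = 157,000 − 7,720 = 149,280 kg.
Stage dry mass = ε × stage wet mass = 0.148 × 149,280 = 22,093.4 kg.
Burnout mass m_f = stage dry + payload = 22,093.4 + 7,720 = 29,813.4 kg.
By the Tsiolkovsky rocket equation, Δv = v_e · ln(157,000/29,813.4) = 3040.0 × ln(5.266) = 3040.0 × 1.6613 ≈ 5050 m/s.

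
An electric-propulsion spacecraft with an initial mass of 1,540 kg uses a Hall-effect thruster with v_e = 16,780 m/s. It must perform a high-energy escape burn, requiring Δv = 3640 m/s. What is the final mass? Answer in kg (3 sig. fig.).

final mass ≈ 1240 kg

m₀/m_f = exp(Δv / v_e) = exp(3640 / 16780.0) = exp(0.2169) = 1.2423.
m_f = m₀ / 1.2423 = 1,540 / 1.2423 = 1,239.64 kg.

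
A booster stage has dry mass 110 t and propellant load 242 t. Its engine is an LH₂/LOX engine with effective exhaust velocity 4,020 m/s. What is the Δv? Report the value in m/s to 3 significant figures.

Δv ≈ 4680 m/s

m₀ = m_dry + m_prop = 110 + 242 = 352 t.
By the Tsiolkovsky rocket equation, Δv = v_e · ln(m₀/m_f) = 4020.0 × ln(3.2) = 4020.0 × 1.1632 ≈ 4675.9 m/s.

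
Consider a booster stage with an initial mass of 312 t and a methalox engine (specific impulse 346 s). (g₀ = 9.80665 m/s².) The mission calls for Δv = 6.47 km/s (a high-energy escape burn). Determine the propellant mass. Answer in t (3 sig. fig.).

v_e = Isp · g₀ = 346 × 9.80665 = 3393.1 m/s.
m₀/m_f = exp(Δv / v_e) = exp(6470 / 3393.1) = exp(1.9068) = 6.7316.
m_f = 312 / 6.7316 = 46.3486 t, so propellant = m₀ − m_f = 312 − 46.3486 = 265.6514 t.

propellant mass ≈ 266 t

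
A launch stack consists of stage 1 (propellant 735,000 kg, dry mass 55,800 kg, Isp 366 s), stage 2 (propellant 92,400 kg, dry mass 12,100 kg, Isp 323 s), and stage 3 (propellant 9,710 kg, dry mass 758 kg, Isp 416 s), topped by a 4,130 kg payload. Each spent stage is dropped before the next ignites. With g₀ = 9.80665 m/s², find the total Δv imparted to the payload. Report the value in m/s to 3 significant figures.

Ignition mass of stage 1 = 735,000+55,800 + 92,400+12,100 + 9,710+758 + 4,130 = 909,898 kg.
Stage 1: m₀ = 909,898 kg, m_f = 909,898 − 735,000 = 174,898 kg; Δv = 366×9.80665×ln(5.202) = 3589.2×1.6491 ≈ 5919 m/s.
Stage 2: m₀ = 119,098 kg, m_f = 119,098 − 92,400 = 26,698 kg; Δv = 323×9.80665×ln(4.461) = 3167.5×1.4954 ≈ 4737 m/s.
Stage 3: m₀ = 14,598 kg, m_f = 14,598 − 9,710 = 4,888 kg; Δv = 416×9.80665×ln(2.986) = 4079.6×1.0941 ≈ 4463 m/s.
Total Δv = 5919 + 4737 + 4463 = 15119 m/s.

Δv ≈ 15100 m/s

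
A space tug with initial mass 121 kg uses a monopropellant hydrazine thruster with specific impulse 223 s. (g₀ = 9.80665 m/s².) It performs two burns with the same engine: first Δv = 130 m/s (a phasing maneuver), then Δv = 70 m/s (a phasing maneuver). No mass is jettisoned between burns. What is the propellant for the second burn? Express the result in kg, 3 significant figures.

v_e = Isp · g₀ = 223 × 9.80665 = 2186.9 m/s.
After the first burn: m = 121 × exp(−130/2186.9) = 121 × 0.94229 = 114.017 kg.
After the second burn: m = 114.017 × exp(−70/2186.9) = 114.017 × 0.96850 = 110.425 kg.
Second-burn propellant = 114.017 − 110.425 = 3.592 kg.

propellant for the second burn ≈ 3.59 kg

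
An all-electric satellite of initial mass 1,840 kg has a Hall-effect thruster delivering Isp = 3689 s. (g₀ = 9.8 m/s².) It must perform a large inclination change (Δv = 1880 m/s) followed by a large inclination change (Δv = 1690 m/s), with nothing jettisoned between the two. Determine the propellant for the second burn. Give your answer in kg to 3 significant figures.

propellant for the second burn ≈ 79.8 kg

v_e = Isp · g₀ = 3689 × 9.8 = 36152.2 m/s.
After the first burn: m = 1840 × exp(−1880/36152.2) = 1840 × 0.94933 = 1,746.77 kg.
After the second burn: m = 1,746.77 × exp(−1690/36152.2) = 1,746.77 × 0.95433 = 1,667 kg.
Second-burn propellant = 1,746.77 − 1,667 = 79.77 kg.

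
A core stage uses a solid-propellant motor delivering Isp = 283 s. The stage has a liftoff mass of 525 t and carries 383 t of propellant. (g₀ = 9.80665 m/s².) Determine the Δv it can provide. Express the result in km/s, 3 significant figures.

Δv ≈ 3.63 km/s

v_e = Isp · g₀ = 283 × 9.80665 = 2775.3 m/s.
m_f = m₀ − m_prop = 525 − 383 = 142 t.
Δv = v_e · ln(m₀/m_f) = 2775.3 × ln(3.697) = 2775.3 × 1.3076 ≈ 3628.9 m/s.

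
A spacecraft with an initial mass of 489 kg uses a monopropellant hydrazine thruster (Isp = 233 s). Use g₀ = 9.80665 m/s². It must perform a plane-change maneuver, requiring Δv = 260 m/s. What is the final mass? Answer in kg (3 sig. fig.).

final mass ≈ 436 kg

v_e = Isp · g₀ = 233 × 9.80665 = 2284.9 m/s.
From the ideal rocket equation, m₀/m_f = exp(Δv / v_e) = exp(260 / 2284.9) = exp(0.1138) = 1.1205.
m_f = m₀ / 1.1205 = 489 / 1.1205 = 436.412 kg.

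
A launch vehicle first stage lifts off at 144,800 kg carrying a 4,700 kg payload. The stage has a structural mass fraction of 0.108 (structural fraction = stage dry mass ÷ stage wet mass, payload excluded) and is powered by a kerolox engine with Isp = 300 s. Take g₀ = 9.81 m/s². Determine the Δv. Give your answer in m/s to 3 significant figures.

Δv ≈ 5850 m/s

Stage wet mass = m₀ − payload = 144,800 − 4,700 = 140,100 kg.
Stage dry mass = ε × stage wet mass = 0.108 × 140,100 = 15,130.8 kg.
Burnout mass m_f = stage dry + payload = 15,130.8 + 4,700 = 19,830.8 kg.
v_e = Isp · g₀ = 300 × 9.81 = 2943.0 m/s.
Δv = v_e · ln(144,800/19,830.8) = 2943.0 × ln(7.302) = 2943.0 × 1.9881 ≈ 5851 m/s.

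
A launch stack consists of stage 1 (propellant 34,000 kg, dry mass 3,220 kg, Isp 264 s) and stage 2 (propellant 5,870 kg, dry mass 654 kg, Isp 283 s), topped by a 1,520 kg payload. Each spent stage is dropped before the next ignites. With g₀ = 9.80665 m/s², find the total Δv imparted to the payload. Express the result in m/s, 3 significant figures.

Δv ≈ 7230 m/s

Ignition mass of stage 1 = 34,000+3,220 + 5,870+654 + 1,520 = 45,264 kg.
Stage 1: m₀ = 45,264 kg, m_f = 45,264 − 34,000 = 11,264 kg; Δv = 264×9.80665×ln(4.018) = 2589.0×1.3909 ≈ 3601 m/s.
Stage 2: m₀ = 8,044 kg, m_f = 8,044 − 5,870 = 2,174 kg; Δv = 283×9.80665×ln(3.7) = 2775.3×1.3084 ≈ 3631 m/s.
Total Δv = 3601 + 3631 = 7232 m/s.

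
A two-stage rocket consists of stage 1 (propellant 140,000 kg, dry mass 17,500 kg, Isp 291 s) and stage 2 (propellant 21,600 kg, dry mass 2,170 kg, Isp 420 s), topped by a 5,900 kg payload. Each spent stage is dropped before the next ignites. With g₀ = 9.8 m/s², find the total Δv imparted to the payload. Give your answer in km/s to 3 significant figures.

Ignition mass of stage 1 = 140,000+17,500 + 21,600+2,170 + 5,900 = 187,170 kg.
Stage 1: m₀ = 187,170 kg, m_f = 187,170 − 140,000 = 47,170 kg; Δv = 291×9.8×ln(3.968) = 2851.8×1.3783 ≈ 3931 m/s.
Stage 2: m₀ = 29,670 kg, m_f = 29,670 − 21,600 = 8,070 kg; Δv = 420×9.8×ln(3.677) = 4116.0×1.3020 ≈ 5359 m/s.
Total Δv = 3931 + 5359 = 9290 m/s.

Δv ≈ 9.29 km/s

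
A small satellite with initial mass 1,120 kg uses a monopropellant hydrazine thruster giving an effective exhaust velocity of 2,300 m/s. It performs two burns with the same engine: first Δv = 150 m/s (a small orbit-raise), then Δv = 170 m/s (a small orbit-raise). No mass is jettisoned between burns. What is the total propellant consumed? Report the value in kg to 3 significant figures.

total propellant consumed ≈ 145 kg

After the first burn: m = 1120 × exp(−150/2300.0) = 1120 × 0.93686 = 1,049.28 kg.
After the second burn: m = 1,049.28 × exp(−170/2300.0) = 1,049.28 × 0.92875 = 974.519 kg.
Total propellant = m₀ − m_final = 1120 − 974.519 = 145.481 kg.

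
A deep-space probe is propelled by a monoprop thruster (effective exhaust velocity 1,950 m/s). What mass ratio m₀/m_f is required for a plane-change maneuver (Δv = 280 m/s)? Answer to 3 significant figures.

mass ratio ≈ 1.15

Using Δv = v_e ln(m₀/m_f): m₀/m_f = exp(Δv / v_e) = exp(280 / 1950.0) = exp(0.1436) = 1.1544.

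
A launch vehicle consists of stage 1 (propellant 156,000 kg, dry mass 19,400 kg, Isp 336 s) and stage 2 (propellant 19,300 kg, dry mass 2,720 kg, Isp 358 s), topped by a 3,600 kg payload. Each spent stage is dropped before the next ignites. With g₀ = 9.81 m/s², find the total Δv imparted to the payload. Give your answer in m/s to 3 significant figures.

Δv ≈ 9850 m/s

Ignition mass of stage 1 = 156,000+19,400 + 19,300+2,720 + 3,600 = 201,020 kg.
Stage 1: m₀ = 201,020 kg, m_f = 201,020 − 156,000 = 45,020 kg; Δv = 336×9.81×ln(4.465) = 3296.2×1.4963 ≈ 4932 m/s.
Stage 2: m₀ = 25,620 kg, m_f = 25,620 − 19,300 = 6,320 kg; Δv = 358×9.81×ln(4.054) = 3512.0×1.3997 ≈ 4916 m/s.
Total Δv = 4932 + 4916 = 9848 m/s.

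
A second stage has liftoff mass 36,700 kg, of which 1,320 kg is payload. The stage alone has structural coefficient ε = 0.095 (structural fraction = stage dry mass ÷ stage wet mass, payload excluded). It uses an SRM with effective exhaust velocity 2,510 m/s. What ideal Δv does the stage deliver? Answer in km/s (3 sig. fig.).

Stage wet mass = m₀ − payload = 36,700 − 1,320 = 35,380 kg.
Stage dry mass = ε × stage wet mass = 0.095 × 35,380 = 3,361.1 kg.
Burnout mass m_f = stage dry + payload = 3,361.1 + 1,320 = 4,681.1 kg.
Using Δv = v_e ln(m₀/m_f): Δv = v_e · ln(36,700/4,681.1) = 2510.0 × ln(7.84) = 2510.0 × 2.0592 ≈ 5169 m/s.

Δv ≈ 5.17 km/s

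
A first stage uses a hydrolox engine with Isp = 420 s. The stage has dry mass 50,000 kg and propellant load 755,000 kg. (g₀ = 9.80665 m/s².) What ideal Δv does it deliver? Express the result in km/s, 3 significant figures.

v_e = Isp · g₀ = 420 × 9.80665 = 4118.8 m/s.
m₀ = m_dry + m_prop = 50,000 + 755,000 = 805,000 kg.
By the Tsiolkovsky rocket equation, Δv = v_e · ln(m₀/m_f) = 4118.8 × ln(16.1) = 4118.8 × 2.7788 ≈ 11445.4 m/s.

Δv ≈ 11.4 km/s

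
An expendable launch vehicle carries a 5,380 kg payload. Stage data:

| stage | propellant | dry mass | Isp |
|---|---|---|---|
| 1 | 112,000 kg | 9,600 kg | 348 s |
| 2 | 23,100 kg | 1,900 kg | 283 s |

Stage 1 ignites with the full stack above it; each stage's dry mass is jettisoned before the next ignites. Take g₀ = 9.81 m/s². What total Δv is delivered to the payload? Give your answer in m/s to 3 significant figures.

Ignition mass of stage 1 = 112,000+9,600 + 23,100+1,900 + 5,380 = 151,980 kg.
Stage 1: m₀ = 151,980 kg, m_f = 151,980 − 112,000 = 39,980 kg; Δv = 348×9.81×ln(3.801) = 3413.9×1.3354 ≈ 4559 m/s.
Stage 2: m₀ = 30,380 kg, m_f = 30,380 − 23,100 = 7,280 kg; Δv = 283×9.81×ln(4.173) = 2776.2×1.4287 ≈ 3966 m/s.
Total Δv = 4559 + 3966 = 8525 m/s.

Δv ≈ 8530 m/s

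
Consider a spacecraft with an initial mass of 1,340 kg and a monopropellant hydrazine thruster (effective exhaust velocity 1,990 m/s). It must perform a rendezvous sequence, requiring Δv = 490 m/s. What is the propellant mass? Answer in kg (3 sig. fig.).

propellant mass ≈ 292 kg

m₀/m_f = exp(Δv / v_e) = exp(490 / 1990.0) = exp(0.2462) = 1.2792.
m_f = 1,340 / 1.2792 = 1,047.53 kg, so propellant = m₀ − m_f = 1,340 − 1,047.53 = 292.47 kg.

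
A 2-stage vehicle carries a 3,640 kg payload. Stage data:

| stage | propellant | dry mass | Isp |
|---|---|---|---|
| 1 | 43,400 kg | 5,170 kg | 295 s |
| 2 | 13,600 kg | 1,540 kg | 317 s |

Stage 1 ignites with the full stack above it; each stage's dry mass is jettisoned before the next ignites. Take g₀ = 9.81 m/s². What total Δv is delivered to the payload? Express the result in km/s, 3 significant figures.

Δv ≈ 7.00 km/s

Ignition mass of stage 1 = 43,400+5,170 + 13,600+1,540 + 3,640 = 67,350 kg.
Stage 1: m₀ = 67,350 kg, m_f = 67,350 − 43,400 = 23,950 kg; Δv = 295×9.81×ln(2.812) = 2894.0×1.0339 ≈ 2992 m/s.
Stage 2: m₀ = 18,780 kg, m_f = 18,780 − 13,600 = 5,180 kg; Δv = 317×9.81×ln(3.625) = 3109.8×1.2880 ≈ 4005 m/s.
Total Δv = 2992 + 4005 = 6997 m/s.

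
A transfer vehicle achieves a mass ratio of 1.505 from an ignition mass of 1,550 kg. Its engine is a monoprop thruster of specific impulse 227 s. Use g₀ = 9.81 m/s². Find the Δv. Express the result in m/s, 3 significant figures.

v_e = Isp · g₀ = 227 × 9.81 = 2226.9 m/s.
Δv = v_e · ln(1.505) = 2226.9 × 0.4088 ≈ 910.3 m/s.

Δv ≈ 910 m/s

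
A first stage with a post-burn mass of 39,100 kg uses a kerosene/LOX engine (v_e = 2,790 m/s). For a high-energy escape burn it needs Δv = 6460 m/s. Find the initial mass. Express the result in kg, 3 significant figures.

initial mass ≈ 396000 kg

Using Δv = v_e ln(m₀/m_f): m₀/m_f = exp(Δv / v_e) = exp(6460 / 2790.0) = exp(2.3154) = 10.1291.
m₀ = m_f × 10.1291 = 39,100 × 10.1291 = 396,048 kg.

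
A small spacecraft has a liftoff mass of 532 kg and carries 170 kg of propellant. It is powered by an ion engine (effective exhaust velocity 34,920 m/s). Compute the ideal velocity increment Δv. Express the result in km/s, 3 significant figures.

Δv ≈ 13.4 km/s

m_f = m₀ − m_prop = 532 − 170 = 362 kg.
Δv = v_e · ln(m₀/m_f) = 34920.0 × ln(1.47) = 34920.0 × 0.3850 ≈ 13444.2 m/s.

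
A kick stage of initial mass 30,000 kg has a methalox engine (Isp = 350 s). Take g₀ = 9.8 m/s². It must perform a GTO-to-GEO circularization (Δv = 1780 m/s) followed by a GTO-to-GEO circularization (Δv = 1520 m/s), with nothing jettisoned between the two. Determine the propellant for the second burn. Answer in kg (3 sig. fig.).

propellant for the second burn ≈ 6390 kg

v_e = Isp · g₀ = 350 × 9.8 = 3430.0 m/s.
After the first burn: m = 30000 × exp(−1780/3430.0) = 30000 × 0.59514 = 17,854.2 kg.
After the second burn: m = 17,854.2 × exp(−1520/3430.0) = 17,854.2 × 0.64201 = 11,462.6 kg.
Second-burn propellant = 17,854.2 − 11,462.6 = 6,391.6 kg.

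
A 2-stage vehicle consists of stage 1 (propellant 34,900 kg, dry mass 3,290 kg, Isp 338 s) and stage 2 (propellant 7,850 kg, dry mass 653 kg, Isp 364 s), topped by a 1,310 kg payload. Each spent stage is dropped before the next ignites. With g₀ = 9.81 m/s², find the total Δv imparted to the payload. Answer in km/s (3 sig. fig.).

Δv ≈ 10.1 km/s

Ignition mass of stage 1 = 34,900+3,290 + 7,850+653 + 1,310 = 48,003 kg.
Stage 1: m₀ = 48,003 kg, m_f = 48,003 − 34,900 = 13,103 kg; Δv = 338×9.81×ln(3.664) = 3315.8×1.2984 ≈ 4305 m/s.
Stage 2: m₀ = 9,813 kg, m_f = 9,813 − 7,850 = 1,963 kg; Δv = 364×9.81×ln(4.999) = 3570.8×1.6092 ≈ 5746 m/s.
Total Δv = 4305 + 5746 = 10051 m/s.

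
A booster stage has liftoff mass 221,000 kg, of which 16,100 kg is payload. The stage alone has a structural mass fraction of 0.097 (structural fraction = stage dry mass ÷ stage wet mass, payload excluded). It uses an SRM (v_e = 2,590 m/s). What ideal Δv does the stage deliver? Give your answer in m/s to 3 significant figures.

Stage wet mass = m₀ − payload = 221,000 − 16,100 = 204,900 kg.
Stage dry mass = ε × stage wet mass = 0.097 × 204,900 = 19,875.3 kg.
Burnout mass m_f = stage dry + payload = 19,875.3 + 16,100 = 35,975.3 kg.
Δv = v_e · ln(221,000/35,975.3) = 2590.0 × ln(6.143) = 2590.0 × 1.8153 ≈ 4702 m/s.

Δv ≈ 4700 m/s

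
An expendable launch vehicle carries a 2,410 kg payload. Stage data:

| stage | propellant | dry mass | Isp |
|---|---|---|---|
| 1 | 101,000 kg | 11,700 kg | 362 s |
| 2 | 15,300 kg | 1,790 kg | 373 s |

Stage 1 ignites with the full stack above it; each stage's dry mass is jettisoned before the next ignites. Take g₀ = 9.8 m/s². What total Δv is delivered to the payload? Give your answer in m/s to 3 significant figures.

Δv ≈ 10700 m/s

Ignition mass of stage 1 = 101,000+11,700 + 15,300+1,790 + 2,410 = 132,200 kg.
Stage 1: m₀ = 132,200 kg, m_f = 132,200 − 101,000 = 31,200 kg; Δv = 362×9.8×ln(4.237) = 3547.6×1.4439 ≈ 5122 m/s.
Stage 2: m₀ = 19,500 kg, m_f = 19,500 − 15,300 = 4,200 kg; Δv = 373×9.8×ln(4.643) = 3655.4×1.5353 ≈ 5612 m/s.
Total Δv = 5122 + 5612 = 10734 m/s.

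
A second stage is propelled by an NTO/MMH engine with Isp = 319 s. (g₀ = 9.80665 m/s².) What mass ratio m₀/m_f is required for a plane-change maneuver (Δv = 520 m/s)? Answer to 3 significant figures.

v_e = Isp · g₀ = 319 × 9.80665 = 3128.3 m/s.
m₀/m_f = exp(Δv / v_e) = exp(520 / 3128.3) = exp(0.1662) = 1.1808.

mass ratio ≈ 1.18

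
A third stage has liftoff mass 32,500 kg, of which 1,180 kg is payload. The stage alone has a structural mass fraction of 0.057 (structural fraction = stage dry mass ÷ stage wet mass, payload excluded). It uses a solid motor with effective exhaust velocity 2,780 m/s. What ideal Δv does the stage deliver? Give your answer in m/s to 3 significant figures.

Δv ≈ 6660 m/s

Stage wet mass = m₀ − payload = 32,500 − 1,180 = 31,320 kg.
Stage dry mass = ε × stage wet mass = 0.057 × 31,320 = 1,785.24 kg.
Burnout mass m_f = stage dry + payload = 1,785.24 + 1,180 = 2,965.24 kg.
Rocket equation: Δv = v_e · ln(32,500/2,965.24) = 2780.0 × ln(10.96) = 2780.0 × 2.3943 ≈ 6656 m/s.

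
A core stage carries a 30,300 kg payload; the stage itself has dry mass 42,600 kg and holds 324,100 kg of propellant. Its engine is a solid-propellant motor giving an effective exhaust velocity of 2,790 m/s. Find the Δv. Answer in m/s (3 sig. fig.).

m₀ = payload + dry + propellant = 30,300 + 42,600 + 324,100 = 397,000 kg.
m_f = payload + dry = 30,300 + 42,600 = 72,900 kg.
Δv = v_e · ln(m₀/m_f) = 2790.0 × ln(5.446) = 2790.0 × 1.6948 ≈ 4728.6 m/s.

Δv ≈ 4730 m/s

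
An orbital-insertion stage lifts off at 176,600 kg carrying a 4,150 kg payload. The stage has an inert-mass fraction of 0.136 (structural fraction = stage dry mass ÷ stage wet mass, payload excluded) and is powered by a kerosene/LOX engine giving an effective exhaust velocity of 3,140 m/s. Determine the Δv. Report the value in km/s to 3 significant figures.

Δv ≈ 5.83 km/s

Stage wet mass = m₀ − payload = 176,600 − 4,150 = 172,450 kg.
Stage dry mass = ε × stage wet mass = 0.136 × 172,450 = 23,453.2 kg.
Burnout mass m_f = stage dry + payload = 23,453.2 + 4,150 = 27,603.2 kg.
Δv = v_e · ln(176,600/27,603.2) = 3140.0 × ln(6.398) = 3140.0 × 1.8560 ≈ 5828 m/s.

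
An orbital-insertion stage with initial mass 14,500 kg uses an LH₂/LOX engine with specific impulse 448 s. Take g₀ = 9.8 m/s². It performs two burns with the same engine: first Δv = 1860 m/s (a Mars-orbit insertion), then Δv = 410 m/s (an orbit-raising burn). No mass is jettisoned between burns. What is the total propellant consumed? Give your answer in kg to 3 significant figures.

total propellant consumed ≈ 5850 kg

v_e = Isp · g₀ = 448 × 9.8 = 4390.4 m/s.
After the first burn: m = 14500 × exp(−1860/4390.4) = 14500 × 0.65465 = 9,492.43 kg.
After the second burn: m = 9,492.43 × exp(−410/4390.4) = 9,492.43 × 0.91084 = 8,646.08 kg.
Total propellant = m₀ − m_final = 14500 − 8,646.08 = 5,853.92 kg.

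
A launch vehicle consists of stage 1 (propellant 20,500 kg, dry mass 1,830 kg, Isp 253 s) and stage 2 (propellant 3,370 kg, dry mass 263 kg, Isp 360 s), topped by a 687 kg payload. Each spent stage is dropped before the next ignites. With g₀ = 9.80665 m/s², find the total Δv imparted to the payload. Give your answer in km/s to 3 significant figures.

Δv ≈ 8.99 km/s

Ignition mass of stage 1 = 20,500+1,830 + 3,370+263 + 687 = 26,650 kg.
Stage 1: m₀ = 26,650 kg, m_f = 26,650 − 20,500 = 6,150 kg; Δv = 253×9.80665×ln(4.333) = 2481.1×1.4663 ≈ 3638 m/s.
Stage 2: m₀ = 4,320 kg, m_f = 4,320 − 3,370 = 950 kg; Δv = 360×9.80665×ln(4.547) = 3530.4×1.5145 ≈ 5347 m/s.
Total Δv = 3638 + 5347 = 8985 m/s.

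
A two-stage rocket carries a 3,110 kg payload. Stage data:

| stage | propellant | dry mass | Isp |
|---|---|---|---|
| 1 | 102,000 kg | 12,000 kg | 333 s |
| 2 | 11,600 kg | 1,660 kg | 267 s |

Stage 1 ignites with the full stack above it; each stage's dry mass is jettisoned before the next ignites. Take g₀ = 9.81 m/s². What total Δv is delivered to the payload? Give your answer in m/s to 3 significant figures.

Ignition mass of stage 1 = 102,000+12,000 + 11,600+1,660 + 3,110 = 130,370 kg.
Stage 1: m₀ = 130,370 kg, m_f = 130,370 − 102,000 = 28,370 kg; Δv = 333×9.81×ln(4.595) = 3266.7×1.5250 ≈ 4982 m/s.
Stage 2: m₀ = 16,370 kg, m_f = 16,370 − 11,600 = 4,770 kg; Δv = 267×9.81×ln(3.432) = 2619.3×1.2331 ≈ 3230 m/s.
Total Δv = 4982 + 3230 = 8212 m/s.

Δv ≈ 8210 m/s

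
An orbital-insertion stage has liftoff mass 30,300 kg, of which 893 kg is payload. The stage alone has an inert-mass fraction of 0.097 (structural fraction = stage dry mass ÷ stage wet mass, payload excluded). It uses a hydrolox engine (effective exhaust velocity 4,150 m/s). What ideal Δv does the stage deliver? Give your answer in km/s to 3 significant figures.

Stage wet mass = m₀ − payload = 30,300 − 893 = 29,407 kg.
Stage dry mass = ε × stage wet mass = 0.097 × 29,407 = 2,852.48 kg.
Burnout mass m_f = stage dry + payload = 2,852.48 + 893 = 3,745.48 kg.
By the Tsiolkovsky rocket equation, Δv = v_e · ln(30,300/3,745.48) = 4150.0 × ln(8.09) = 4150.0 × 2.0906 ≈ 8676 m/s.

Δv ≈ 8.68 km/s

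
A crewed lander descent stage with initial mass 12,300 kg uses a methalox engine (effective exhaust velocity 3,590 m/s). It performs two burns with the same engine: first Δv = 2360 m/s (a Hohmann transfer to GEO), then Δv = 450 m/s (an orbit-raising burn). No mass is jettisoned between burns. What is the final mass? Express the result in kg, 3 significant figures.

After the first burn: m = 12300 × exp(−2360/3590.0) = 12300 × 0.51821 = 6,373.98 kg.
After the second burn: m = 6,373.98 × exp(−450/3590.0) = 6,373.98 × 0.88219 = 5,623.06 kg.

final mass ≈ 5620 kg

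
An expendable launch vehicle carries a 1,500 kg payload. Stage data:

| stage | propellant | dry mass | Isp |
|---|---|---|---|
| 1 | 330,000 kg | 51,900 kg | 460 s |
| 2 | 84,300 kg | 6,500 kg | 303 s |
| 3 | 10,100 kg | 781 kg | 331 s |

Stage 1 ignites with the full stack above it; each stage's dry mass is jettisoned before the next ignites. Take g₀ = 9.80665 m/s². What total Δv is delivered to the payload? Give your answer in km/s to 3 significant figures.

Ignition mass of stage 1 = 330,000+51,900 + 84,300+6,500 + 10,100+781 + 1,500 = 485,081 kg.
Stage 1: m₀ = 485,081 kg, m_f = 485,081 − 330,000 = 155,081 kg; Δv = 460×9.80665×ln(3.128) = 4511.1×1.1404 ≈ 5144 m/s.
Stage 2: m₀ = 103,181 kg, m_f = 103,181 − 84,300 = 18,881 kg; Δv = 303×9.80665×ln(5.465) = 2971.4×1.6983 ≈ 5046 m/s.
Stage 3: m₀ = 12,381 kg, m_f = 12,381 − 10,100 = 2,281 kg; Δv = 331×9.80665×ln(5.428) = 3246.0×1.6915 ≈ 5491 m/s.
Total Δv = 5144 + 5046 + 5491 = 15681 m/s.

Δv ≈ 15.7 km/s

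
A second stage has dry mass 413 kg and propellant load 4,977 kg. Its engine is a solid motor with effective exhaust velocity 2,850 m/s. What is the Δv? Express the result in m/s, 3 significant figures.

Δv ≈ 7320 m/s

m₀ = m_dry + m_prop = 413 + 4,977 = 5,390 kg.
Δv = v_e · ln(m₀/m_f) = 2850.0 × ln(13.05) = 2850.0 × 2.5689 ≈ 7321.2 m/s.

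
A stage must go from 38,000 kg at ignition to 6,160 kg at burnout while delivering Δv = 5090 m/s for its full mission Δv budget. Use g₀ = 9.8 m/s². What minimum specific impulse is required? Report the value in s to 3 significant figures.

ln(m₀/m_f) = ln(38000/6160) = ln(6.169) = 1.8195.
v_e = Δv / ln(m₀/m_f) = 5090 / 1.8195 = 2797.5 m/s.
Isp = v_e / g₀ = 2797.5 / 9.8 = 285.5 s.

Isp ≈ 285 s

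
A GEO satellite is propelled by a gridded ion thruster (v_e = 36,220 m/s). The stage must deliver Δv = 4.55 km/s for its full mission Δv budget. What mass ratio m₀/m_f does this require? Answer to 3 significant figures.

Using Δv = v_e ln(m₀/m_f): m₀/m_f = exp(Δv / v_e) = exp(4550 / 36220.0) = exp(0.1256) = 1.1339.

mass ratio ≈ 1.13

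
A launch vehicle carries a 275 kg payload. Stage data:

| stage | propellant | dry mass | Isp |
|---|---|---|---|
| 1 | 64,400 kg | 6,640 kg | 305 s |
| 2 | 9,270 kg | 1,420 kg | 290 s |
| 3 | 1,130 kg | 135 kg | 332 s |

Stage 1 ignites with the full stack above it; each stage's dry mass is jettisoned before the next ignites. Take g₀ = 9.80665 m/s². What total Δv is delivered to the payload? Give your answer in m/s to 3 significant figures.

Δv ≈ 12800 m/s

Ignition mass of stage 1 = 64,400+6,640 + 9,270+1,420 + 1,130+135 + 275 = 83,270 kg.
Stage 1: m₀ = 83,270 kg, m_f = 83,270 − 64,400 = 18,870 kg; Δv = 305×9.80665×ln(4.413) = 2991.0×1.4845 ≈ 4440 m/s.
Stage 2: m₀ = 12,230 kg, m_f = 12,230 − 9,270 = 2,960 kg; Δv = 290×9.80665×ln(4.132) = 2843.9×1.4187 ≈ 4035 m/s.
Stage 3: m₀ = 1,540 kg, m_f = 1,540 − 1,130 = 410 kg; Δv = 332×9.80665×ln(3.756) = 3255.8×1.3234 ≈ 4309 m/s.
Total Δv = 4440 + 4035 + 4309 = 12784 m/s.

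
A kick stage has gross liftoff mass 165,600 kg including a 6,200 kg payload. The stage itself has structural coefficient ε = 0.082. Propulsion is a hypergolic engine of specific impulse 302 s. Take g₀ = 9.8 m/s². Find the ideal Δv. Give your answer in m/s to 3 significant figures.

Stage wet mass = m₀ − payload = 165,600 − 6,200 = 159,400 kg.
Stage dry mass = ε × stage wet mass = 0.082 × 159,400 = 13,070.8 kg.
Burnout mass m_f = stage dry + payload = 13,070.8 + 6,200 = 19,270.8 kg.
v_e = Isp · g₀ = 302 × 9.8 = 2959.6 m/s.
By the Tsiolkovsky rocket equation, Δv = v_e · ln(165,600/19,270.8) = 2959.6 × ln(8.593) = 2959.6 × 2.1510 ≈ 6366 m/s.

Δv ≈ 6370 m/s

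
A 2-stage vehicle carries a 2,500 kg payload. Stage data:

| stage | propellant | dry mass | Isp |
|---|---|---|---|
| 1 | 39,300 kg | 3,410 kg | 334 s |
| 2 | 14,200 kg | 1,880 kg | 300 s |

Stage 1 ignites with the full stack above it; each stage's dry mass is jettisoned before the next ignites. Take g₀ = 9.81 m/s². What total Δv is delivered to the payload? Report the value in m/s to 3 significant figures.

Ignition mass of stage 1 = 39,300+3,410 + 14,200+1,880 + 2,500 = 61,290 kg.
Stage 1: m₀ = 61,290 kg, m_f = 61,290 − 39,300 = 21,990 kg; Δv = 334×9.81×ln(2.787) = 3276.5×1.0250 ≈ 3359 m/s.
Stage 2: m₀ = 18,580 kg, m_f = 18,580 − 14,200 = 4,380 kg; Δv = 300×9.81×ln(4.242) = 2943.0×1.4450 ≈ 4253 m/s.
Total Δv = 3359 + 4253 = 7612 m/s.

Δv ≈ 7610 m/s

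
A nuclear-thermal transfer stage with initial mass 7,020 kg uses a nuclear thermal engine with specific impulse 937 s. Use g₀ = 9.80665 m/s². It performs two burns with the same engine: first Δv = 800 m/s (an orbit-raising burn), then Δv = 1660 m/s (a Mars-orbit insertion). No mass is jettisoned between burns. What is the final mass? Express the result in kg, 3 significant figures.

final mass ≈ 5370 kg

v_e = Isp · g₀ = 937 × 9.80665 = 9188.8 m/s.
After the first burn: m = 7020 × exp(−800/9188.8) = 7020 × 0.91662 = 6,434.67 kg.
After the second burn: m = 6,434.67 × exp(−1660/9188.8) = 6,434.67 × 0.83472 = 5,371.15 kg.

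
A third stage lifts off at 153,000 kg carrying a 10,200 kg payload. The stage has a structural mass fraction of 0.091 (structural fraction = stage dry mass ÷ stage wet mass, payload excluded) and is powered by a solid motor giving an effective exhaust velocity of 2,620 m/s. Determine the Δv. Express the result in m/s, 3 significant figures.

Δv ≈ 4940 m/s

Stage wet mass = m₀ − payload = 153,000 − 10,200 = 142,800 kg.
Stage dry mass = ε × stage wet mass = 0.091 × 142,800 = 12,994.8 kg.
Burnout mass m_f = stage dry + payload = 12,994.8 + 10,200 = 23,194.8 kg.
Δv = v_e · ln(153,000/23,194.8) = 2620.0 × ln(6.596) = 2620.0 × 1.8865 ≈ 4943 m/s.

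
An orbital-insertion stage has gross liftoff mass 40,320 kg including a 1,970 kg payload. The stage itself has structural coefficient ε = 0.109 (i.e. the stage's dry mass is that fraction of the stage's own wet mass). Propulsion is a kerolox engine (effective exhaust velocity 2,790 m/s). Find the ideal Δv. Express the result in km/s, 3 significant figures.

Δv ≈ 5.25 km/s

Stage wet mass = m₀ − payload = 40,320 − 1,970 = 38,350 kg.
Stage dry mass = ε × stage wet mass = 0.109 × 38,350 = 4,180.15 kg.
Burnout mass m_f = stage dry + payload = 4,180.15 + 1,970 = 6,150.15 kg.
Rocket equation: Δv = v_e · ln(40,320/6,150.15) = 2790.0 × ln(6.556) = 2790.0 × 1.8804 ≈ 5246 m/s.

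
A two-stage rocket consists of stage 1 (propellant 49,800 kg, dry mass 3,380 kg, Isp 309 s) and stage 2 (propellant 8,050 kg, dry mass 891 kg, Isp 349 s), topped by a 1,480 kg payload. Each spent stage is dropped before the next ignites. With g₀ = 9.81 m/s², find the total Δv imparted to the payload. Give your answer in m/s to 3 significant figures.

Ignition mass of stage 1 = 49,800+3,380 + 8,050+891 + 1,480 = 63,601 kg.
Stage 1: m₀ = 63,601 kg, m_f = 63,601 − 49,800 = 13,801 kg; Δv = 309×9.81×ln(4.608) = 3031.3×1.5279 ≈ 4631 m/s.
Stage 2: m₀ = 10,421 kg, m_f = 10,421 − 8,050 = 2,371 kg; Δv = 349×9.81×ln(4.395) = 3423.7×1.4805 ≈ 5069 m/s.
Total Δv = 4631 + 5069 = 9700 m/s.

Δv ≈ 9700 m/s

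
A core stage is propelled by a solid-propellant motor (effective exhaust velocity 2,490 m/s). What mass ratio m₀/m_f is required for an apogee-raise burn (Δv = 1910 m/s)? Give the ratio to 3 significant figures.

mass ratio ≈ 2.15

Using Δv = v_e ln(m₀/m_f): m₀/m_f = exp(Δv / v_e) = exp(1910 / 2490.0) = exp(0.7671) = 2.1534.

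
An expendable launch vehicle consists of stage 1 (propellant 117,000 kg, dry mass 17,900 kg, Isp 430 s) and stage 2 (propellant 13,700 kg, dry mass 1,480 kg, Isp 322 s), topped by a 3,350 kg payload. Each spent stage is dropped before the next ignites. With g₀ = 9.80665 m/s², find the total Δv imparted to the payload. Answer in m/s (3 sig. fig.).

Δv ≈ 10300 m/s

Ignition mass of stage 1 = 117,000+17,900 + 13,700+1,480 + 3,350 = 153,430 kg.
Stage 1: m₀ = 153,430 kg, m_f = 153,430 − 117,000 = 36,430 kg; Δv = 430×9.80665×ln(4.212) = 4216.9×1.4379 ≈ 6063 m/s.
Stage 2: m₀ = 18,530 kg, m_f = 18,530 − 13,700 = 4,830 kg; Δv = 322×9.80665×ln(3.836) = 3157.7×1.3445 ≈ 4246 m/s.
Total Δv = 6063 + 4246 = 10309 m/s.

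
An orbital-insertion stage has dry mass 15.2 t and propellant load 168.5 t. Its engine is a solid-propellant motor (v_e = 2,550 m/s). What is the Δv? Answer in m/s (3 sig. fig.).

m₀ = m_dry + m_prop = 15.2 + 168.5 = 183.7 t.
Δv = v_e · ln(m₀/m_f) = 2550.0 × ln(12.09) = 2550.0 × 2.4920 ≈ 6354.6 m/s.

Δv ≈ 6350 m/s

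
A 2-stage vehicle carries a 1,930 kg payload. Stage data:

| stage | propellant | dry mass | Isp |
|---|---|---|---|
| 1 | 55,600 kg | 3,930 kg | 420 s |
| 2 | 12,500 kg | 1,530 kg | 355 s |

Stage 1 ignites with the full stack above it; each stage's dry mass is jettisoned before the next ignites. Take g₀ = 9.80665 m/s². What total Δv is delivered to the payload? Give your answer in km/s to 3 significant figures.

Ignition mass of stage 1 = 55,600+3,930 + 12,500+1,530 + 1,930 = 75,490 kg.
Stage 1: m₀ = 75,490 kg, m_f = 75,490 − 55,600 = 19,890 kg; Δv = 420×9.80665×ln(3.795) = 4118.8×1.3338 ≈ 5494 m/s.
Stage 2: m₀ = 15,960 kg, m_f = 15,960 − 12,500 = 3,460 kg; Δv = 355×9.80665×ln(4.613) = 3481.4×1.5288 ≈ 5322 m/s.
Total Δv = 5494 + 5322 = 10816 m/s.

Δv ≈ 10.8 km/s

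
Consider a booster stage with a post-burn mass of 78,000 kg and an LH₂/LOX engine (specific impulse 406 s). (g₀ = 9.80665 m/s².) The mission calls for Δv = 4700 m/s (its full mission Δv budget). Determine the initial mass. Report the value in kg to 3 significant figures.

initial mass ≈ 254000 kg

v_e = Isp · g₀ = 406 × 9.80665 = 3981.5 m/s.
From the ideal rocket equation, m₀/m_f = exp(Δv / v_e) = exp(4700 / 3981.5) = exp(1.1805) = 3.2559.
m₀ = m_f × 3.2559 = 78,000 × 3.2559 = 253,960 kg.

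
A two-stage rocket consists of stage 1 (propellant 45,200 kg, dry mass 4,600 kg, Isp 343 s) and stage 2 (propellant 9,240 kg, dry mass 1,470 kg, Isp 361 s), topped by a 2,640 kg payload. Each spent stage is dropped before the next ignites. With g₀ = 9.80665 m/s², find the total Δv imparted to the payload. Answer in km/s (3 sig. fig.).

Δv ≈ 8.40 km/s

Ignition mass of stage 1 = 45,200+4,600 + 9,240+1,470 + 2,640 = 63,150 kg.
Stage 1: m₀ = 63,150 kg, m_f = 63,150 − 45,200 = 17,950 kg; Δv = 343×9.80665×ln(3.518) = 3363.7×1.2579 ≈ 4231 m/s.
Stage 2: m₀ = 13,350 kg, m_f = 13,350 − 9,240 = 4,110 kg; Δv = 361×9.80665×ln(3.248) = 3540.2×1.1781 ≈ 4171 m/s.
Total Δv = 4231 + 4171 = 8402 m/s.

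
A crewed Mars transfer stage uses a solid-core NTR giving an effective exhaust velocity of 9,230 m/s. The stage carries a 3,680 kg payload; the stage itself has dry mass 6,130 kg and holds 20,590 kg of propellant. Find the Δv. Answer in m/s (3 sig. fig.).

m₀ = payload + dry + propellant = 3,680 + 6,130 + 20,590 = 30,400 kg.
m_f = payload + dry = 3,680 + 6,130 = 9,810 kg.
By the Tsiolkovsky rocket equation, Δv = v_e · ln(m₀/m_f) = 9230.0 × ln(3.099) = 9230.0 × 1.1310 ≈ 10439.5 m/s.

Δv ≈ 10400 m/s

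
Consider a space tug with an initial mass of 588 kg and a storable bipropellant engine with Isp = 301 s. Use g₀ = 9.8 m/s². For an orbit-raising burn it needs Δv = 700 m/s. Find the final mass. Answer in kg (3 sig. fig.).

v_e = Isp · g₀ = 301 × 9.8 = 2949.8 m/s.
Rocket equation: m₀/m_f = exp(Δv / v_e) = exp(700 / 2949.8) = exp(0.2373) = 1.2678.
m_f = m₀ / 1.2678 = 588 / 1.2678 = 463.796 kg.

final mass ≈ 464 kg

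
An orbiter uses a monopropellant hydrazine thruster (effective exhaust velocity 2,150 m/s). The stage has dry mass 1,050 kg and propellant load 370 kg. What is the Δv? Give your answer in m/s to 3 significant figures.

Δv ≈ 649 m/s

m₀ = m_dry + m_prop = 1,050 + 370 = 1,420 kg.
Rocket equation: Δv = v_e · ln(m₀/m_f) = 2150.0 × ln(1.352) = 2150.0 × 0.3019 ≈ 649.0 m/s.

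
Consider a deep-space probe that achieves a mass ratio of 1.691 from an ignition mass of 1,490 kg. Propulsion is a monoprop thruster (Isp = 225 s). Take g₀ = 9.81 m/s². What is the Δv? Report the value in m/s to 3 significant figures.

Δv ≈ 1160 m/s

v_e = Isp · g₀ = 225 × 9.81 = 2207.2 m/s.
Δv = v_e · ln(1.691) = 2207.2 × 0.5253 ≈ 1159.5 m/s.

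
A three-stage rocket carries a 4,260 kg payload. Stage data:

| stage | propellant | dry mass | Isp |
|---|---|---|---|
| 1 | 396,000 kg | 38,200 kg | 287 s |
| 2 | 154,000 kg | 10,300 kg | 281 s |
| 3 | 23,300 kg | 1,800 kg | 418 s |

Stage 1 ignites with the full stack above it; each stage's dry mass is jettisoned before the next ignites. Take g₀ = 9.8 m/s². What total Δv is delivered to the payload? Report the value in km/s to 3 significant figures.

Δv ≈ 13.6 km/s

Ignition mass of stage 1 = 396,000+38,200 + 154,000+10,300 + 23,300+1,800 + 4,260 = 627,860 kg.
Stage 1: m₀ = 627,860 kg, m_f = 627,860 − 396,000 = 231,860 kg; Δv = 287×9.8×ln(2.708) = 2812.6×0.9962 ≈ 2802 m/s.
Stage 2: m₀ = 193,660 kg, m_f = 193,660 − 154,000 = 39,660 kg; Δv = 281×9.8×ln(4.883) = 2753.8×1.5858 ≈ 4367 m/s.
Stage 3: m₀ = 29,360 kg, m_f = 29,360 − 23,300 = 6,060 kg; Δv = 418×9.8×ln(4.845) = 4096.4×1.5779 ≈ 6464 m/s.
Total Δv = 2802 + 4367 + 6464 = 13633 m/s.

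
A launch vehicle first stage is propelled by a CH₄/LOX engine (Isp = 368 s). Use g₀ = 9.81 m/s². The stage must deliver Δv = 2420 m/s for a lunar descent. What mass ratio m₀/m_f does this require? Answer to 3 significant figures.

mass ratio ≈ 1.95

v_e = Isp · g₀ = 368 × 9.81 = 3610.1 m/s.
By the Tsiolkovsky rocket equation, m₀/m_f = exp(Δv / v_e) = exp(2420 / 3610.1) = exp(0.6703) = 1.9549.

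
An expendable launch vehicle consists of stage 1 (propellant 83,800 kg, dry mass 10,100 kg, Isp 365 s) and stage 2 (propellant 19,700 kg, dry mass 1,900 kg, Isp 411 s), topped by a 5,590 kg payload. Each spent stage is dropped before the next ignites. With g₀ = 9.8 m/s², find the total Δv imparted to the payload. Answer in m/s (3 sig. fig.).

Δv ≈ 9410 m/s

Ignition mass of stage 1 = 83,800+10,100 + 19,700+1,900 + 5,590 = 121,090 kg.
Stage 1: m₀ = 121,090 kg, m_f = 121,090 − 83,800 = 37,290 kg; Δv = 365×9.8×ln(3.247) = 3577.0×1.1778 ≈ 4213 m/s.
Stage 2: m₀ = 27,190 kg, m_f = 27,190 − 19,700 = 7,490 kg; Δv = 411×9.8×ln(3.63) = 4027.8×1.2893 ≈ 5193 m/s.
Total Δv = 4213 + 5193 = 9406 m/s.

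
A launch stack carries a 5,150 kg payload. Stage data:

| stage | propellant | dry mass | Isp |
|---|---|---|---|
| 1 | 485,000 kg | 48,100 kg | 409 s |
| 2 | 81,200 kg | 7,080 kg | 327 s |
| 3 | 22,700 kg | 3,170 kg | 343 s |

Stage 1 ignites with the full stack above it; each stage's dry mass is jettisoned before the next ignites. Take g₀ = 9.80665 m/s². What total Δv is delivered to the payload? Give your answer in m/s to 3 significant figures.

Ignition mass of stage 1 = 485,000+48,100 + 81,200+7,080 + 22,700+3,170 + 5,150 = 652,400 kg.
Stage 1: m₀ = 652,400 kg, m_f = 652,400 − 485,000 = 167,400 kg; Δv = 409×9.80665×ln(3.897) = 4010.9×1.3603 ≈ 5456 m/s.
Stage 2: m₀ = 119,300 kg, m_f = 119,300 − 81,200 = 38,100 kg; Δv = 327×9.80665×ln(3.131) = 3206.8×1.1414 ≈ 3660 m/s.
Stage 3: m₀ = 31,020 kg, m_f = 31,020 − 22,700 = 8,320 kg; Δv = 343×9.80665×ln(3.728) = 3363.7×1.3160 ≈ 4427 m/s.
Total Δv = 5456 + 3660 + 4427 = 13543 m/s.

Δv ≈ 13500 m/s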